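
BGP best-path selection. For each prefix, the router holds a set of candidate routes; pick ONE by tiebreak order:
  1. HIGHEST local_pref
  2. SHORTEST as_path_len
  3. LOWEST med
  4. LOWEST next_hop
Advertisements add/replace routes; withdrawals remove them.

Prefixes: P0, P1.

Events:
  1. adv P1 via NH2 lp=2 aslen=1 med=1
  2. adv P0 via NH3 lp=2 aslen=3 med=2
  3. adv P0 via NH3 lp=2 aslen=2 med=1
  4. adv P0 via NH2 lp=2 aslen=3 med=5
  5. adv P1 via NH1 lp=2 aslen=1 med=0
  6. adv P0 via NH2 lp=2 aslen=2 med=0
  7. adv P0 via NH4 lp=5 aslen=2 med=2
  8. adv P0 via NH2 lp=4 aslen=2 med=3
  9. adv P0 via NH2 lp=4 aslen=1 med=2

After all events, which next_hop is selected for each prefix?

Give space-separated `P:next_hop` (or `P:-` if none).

Answer: P0:NH4 P1:NH1

Derivation:
Op 1: best P0=- P1=NH2
Op 2: best P0=NH3 P1=NH2
Op 3: best P0=NH3 P1=NH2
Op 4: best P0=NH3 P1=NH2
Op 5: best P0=NH3 P1=NH1
Op 6: best P0=NH2 P1=NH1
Op 7: best P0=NH4 P1=NH1
Op 8: best P0=NH4 P1=NH1
Op 9: best P0=NH4 P1=NH1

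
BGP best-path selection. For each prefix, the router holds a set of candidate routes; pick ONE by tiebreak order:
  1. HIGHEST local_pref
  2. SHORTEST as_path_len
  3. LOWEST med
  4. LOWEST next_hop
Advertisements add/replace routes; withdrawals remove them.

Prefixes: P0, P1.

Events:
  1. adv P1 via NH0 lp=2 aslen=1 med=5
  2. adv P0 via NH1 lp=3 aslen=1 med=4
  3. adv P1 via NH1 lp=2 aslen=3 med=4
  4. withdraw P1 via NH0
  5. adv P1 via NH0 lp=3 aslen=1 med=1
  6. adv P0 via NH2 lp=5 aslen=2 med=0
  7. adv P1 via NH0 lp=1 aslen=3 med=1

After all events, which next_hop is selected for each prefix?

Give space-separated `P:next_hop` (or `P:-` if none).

Op 1: best P0=- P1=NH0
Op 2: best P0=NH1 P1=NH0
Op 3: best P0=NH1 P1=NH0
Op 4: best P0=NH1 P1=NH1
Op 5: best P0=NH1 P1=NH0
Op 6: best P0=NH2 P1=NH0
Op 7: best P0=NH2 P1=NH1

Answer: P0:NH2 P1:NH1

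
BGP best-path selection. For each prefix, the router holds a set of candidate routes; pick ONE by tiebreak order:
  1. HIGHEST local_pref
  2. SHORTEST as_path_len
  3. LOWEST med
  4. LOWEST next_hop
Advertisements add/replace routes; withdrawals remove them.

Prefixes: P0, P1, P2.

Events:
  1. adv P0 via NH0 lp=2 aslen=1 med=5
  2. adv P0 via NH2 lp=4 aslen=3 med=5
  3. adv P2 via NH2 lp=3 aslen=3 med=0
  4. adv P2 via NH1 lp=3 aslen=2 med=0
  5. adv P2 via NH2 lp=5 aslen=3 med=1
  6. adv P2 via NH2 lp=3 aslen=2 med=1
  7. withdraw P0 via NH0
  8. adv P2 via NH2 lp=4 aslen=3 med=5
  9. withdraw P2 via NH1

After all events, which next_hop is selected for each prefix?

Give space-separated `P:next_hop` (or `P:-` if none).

Op 1: best P0=NH0 P1=- P2=-
Op 2: best P0=NH2 P1=- P2=-
Op 3: best P0=NH2 P1=- P2=NH2
Op 4: best P0=NH2 P1=- P2=NH1
Op 5: best P0=NH2 P1=- P2=NH2
Op 6: best P0=NH2 P1=- P2=NH1
Op 7: best P0=NH2 P1=- P2=NH1
Op 8: best P0=NH2 P1=- P2=NH2
Op 9: best P0=NH2 P1=- P2=NH2

Answer: P0:NH2 P1:- P2:NH2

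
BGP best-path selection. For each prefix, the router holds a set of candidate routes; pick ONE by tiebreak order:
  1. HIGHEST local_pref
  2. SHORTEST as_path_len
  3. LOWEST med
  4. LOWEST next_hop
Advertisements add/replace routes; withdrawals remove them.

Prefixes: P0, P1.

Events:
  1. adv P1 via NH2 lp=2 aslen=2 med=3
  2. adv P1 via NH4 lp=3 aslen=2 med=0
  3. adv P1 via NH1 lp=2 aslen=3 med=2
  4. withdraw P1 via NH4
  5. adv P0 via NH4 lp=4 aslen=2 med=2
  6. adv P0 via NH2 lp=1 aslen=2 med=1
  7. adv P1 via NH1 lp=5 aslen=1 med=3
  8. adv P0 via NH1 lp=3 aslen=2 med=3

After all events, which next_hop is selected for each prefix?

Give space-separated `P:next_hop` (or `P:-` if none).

Answer: P0:NH4 P1:NH1

Derivation:
Op 1: best P0=- P1=NH2
Op 2: best P0=- P1=NH4
Op 3: best P0=- P1=NH4
Op 4: best P0=- P1=NH2
Op 5: best P0=NH4 P1=NH2
Op 6: best P0=NH4 P1=NH2
Op 7: best P0=NH4 P1=NH1
Op 8: best P0=NH4 P1=NH1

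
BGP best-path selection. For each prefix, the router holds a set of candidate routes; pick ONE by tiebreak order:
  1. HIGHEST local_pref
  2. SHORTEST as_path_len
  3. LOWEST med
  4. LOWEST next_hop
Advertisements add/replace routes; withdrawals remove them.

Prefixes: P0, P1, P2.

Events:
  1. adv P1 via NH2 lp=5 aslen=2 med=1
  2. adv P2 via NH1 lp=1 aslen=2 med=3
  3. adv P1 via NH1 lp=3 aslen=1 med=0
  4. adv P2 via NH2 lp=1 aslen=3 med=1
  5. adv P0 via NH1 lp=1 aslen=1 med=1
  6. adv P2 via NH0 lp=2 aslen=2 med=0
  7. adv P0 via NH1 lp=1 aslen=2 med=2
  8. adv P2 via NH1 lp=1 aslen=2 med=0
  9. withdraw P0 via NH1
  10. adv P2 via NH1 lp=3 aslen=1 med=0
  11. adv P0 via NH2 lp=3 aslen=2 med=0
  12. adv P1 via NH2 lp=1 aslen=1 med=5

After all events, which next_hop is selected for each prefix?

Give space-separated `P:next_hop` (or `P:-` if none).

Op 1: best P0=- P1=NH2 P2=-
Op 2: best P0=- P1=NH2 P2=NH1
Op 3: best P0=- P1=NH2 P2=NH1
Op 4: best P0=- P1=NH2 P2=NH1
Op 5: best P0=NH1 P1=NH2 P2=NH1
Op 6: best P0=NH1 P1=NH2 P2=NH0
Op 7: best P0=NH1 P1=NH2 P2=NH0
Op 8: best P0=NH1 P1=NH2 P2=NH0
Op 9: best P0=- P1=NH2 P2=NH0
Op 10: best P0=- P1=NH2 P2=NH1
Op 11: best P0=NH2 P1=NH2 P2=NH1
Op 12: best P0=NH2 P1=NH1 P2=NH1

Answer: P0:NH2 P1:NH1 P2:NH1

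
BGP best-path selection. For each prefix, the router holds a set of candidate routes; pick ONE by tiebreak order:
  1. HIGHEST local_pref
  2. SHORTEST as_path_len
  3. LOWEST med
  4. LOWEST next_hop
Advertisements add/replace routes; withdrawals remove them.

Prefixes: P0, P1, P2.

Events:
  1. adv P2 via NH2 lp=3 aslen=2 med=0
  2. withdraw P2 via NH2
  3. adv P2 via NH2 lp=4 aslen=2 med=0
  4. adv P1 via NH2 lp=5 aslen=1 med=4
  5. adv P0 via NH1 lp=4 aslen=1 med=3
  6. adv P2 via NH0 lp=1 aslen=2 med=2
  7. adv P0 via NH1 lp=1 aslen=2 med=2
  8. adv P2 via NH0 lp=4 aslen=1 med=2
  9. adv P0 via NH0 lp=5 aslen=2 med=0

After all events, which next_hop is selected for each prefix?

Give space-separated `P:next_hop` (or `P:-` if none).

Answer: P0:NH0 P1:NH2 P2:NH0

Derivation:
Op 1: best P0=- P1=- P2=NH2
Op 2: best P0=- P1=- P2=-
Op 3: best P0=- P1=- P2=NH2
Op 4: best P0=- P1=NH2 P2=NH2
Op 5: best P0=NH1 P1=NH2 P2=NH2
Op 6: best P0=NH1 P1=NH2 P2=NH2
Op 7: best P0=NH1 P1=NH2 P2=NH2
Op 8: best P0=NH1 P1=NH2 P2=NH0
Op 9: best P0=NH0 P1=NH2 P2=NH0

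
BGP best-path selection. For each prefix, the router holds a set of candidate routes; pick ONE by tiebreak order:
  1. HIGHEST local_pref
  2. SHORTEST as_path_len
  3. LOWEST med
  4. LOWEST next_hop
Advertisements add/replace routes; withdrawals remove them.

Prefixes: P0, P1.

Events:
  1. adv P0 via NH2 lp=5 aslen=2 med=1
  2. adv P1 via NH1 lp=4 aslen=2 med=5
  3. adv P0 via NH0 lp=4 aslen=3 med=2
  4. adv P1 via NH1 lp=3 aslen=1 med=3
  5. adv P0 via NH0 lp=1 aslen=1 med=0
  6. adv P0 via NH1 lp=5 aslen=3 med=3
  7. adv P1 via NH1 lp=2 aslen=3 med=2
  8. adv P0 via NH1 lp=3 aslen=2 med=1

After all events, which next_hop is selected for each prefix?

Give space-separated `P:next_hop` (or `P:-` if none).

Op 1: best P0=NH2 P1=-
Op 2: best P0=NH2 P1=NH1
Op 3: best P0=NH2 P1=NH1
Op 4: best P0=NH2 P1=NH1
Op 5: best P0=NH2 P1=NH1
Op 6: best P0=NH2 P1=NH1
Op 7: best P0=NH2 P1=NH1
Op 8: best P0=NH2 P1=NH1

Answer: P0:NH2 P1:NH1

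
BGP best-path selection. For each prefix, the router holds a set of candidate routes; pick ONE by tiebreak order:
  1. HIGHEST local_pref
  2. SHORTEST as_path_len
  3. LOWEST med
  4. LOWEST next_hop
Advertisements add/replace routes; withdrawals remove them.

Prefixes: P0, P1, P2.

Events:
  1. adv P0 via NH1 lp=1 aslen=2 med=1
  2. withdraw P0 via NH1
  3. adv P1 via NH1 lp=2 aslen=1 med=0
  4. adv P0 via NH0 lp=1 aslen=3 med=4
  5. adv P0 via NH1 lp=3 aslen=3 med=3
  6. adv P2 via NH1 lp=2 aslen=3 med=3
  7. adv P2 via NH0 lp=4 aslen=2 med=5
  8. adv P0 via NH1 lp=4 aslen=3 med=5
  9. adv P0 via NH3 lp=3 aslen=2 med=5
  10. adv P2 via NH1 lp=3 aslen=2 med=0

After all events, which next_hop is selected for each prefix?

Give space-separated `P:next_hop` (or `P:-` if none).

Answer: P0:NH1 P1:NH1 P2:NH0

Derivation:
Op 1: best P0=NH1 P1=- P2=-
Op 2: best P0=- P1=- P2=-
Op 3: best P0=- P1=NH1 P2=-
Op 4: best P0=NH0 P1=NH1 P2=-
Op 5: best P0=NH1 P1=NH1 P2=-
Op 6: best P0=NH1 P1=NH1 P2=NH1
Op 7: best P0=NH1 P1=NH1 P2=NH0
Op 8: best P0=NH1 P1=NH1 P2=NH0
Op 9: best P0=NH1 P1=NH1 P2=NH0
Op 10: best P0=NH1 P1=NH1 P2=NH0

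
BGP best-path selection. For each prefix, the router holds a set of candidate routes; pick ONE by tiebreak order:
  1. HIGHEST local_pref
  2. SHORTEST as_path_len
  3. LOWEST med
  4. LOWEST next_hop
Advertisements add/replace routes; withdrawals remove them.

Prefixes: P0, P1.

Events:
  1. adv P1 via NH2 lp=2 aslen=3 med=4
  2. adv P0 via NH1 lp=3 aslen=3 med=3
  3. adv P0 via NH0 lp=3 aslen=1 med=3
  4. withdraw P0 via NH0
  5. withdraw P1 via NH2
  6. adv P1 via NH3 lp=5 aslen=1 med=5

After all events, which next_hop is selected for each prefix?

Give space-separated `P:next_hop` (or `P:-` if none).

Answer: P0:NH1 P1:NH3

Derivation:
Op 1: best P0=- P1=NH2
Op 2: best P0=NH1 P1=NH2
Op 3: best P0=NH0 P1=NH2
Op 4: best P0=NH1 P1=NH2
Op 5: best P0=NH1 P1=-
Op 6: best P0=NH1 P1=NH3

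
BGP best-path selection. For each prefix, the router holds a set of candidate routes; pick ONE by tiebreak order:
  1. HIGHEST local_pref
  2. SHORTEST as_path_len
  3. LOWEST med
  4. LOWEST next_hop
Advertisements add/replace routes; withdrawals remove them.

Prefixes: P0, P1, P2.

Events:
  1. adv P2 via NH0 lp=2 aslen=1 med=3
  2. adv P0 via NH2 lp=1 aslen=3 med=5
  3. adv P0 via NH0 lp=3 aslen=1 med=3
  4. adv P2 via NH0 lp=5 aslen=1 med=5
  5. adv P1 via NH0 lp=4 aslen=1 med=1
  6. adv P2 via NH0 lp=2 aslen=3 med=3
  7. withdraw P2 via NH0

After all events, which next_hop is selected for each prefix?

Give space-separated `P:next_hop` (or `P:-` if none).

Answer: P0:NH0 P1:NH0 P2:-

Derivation:
Op 1: best P0=- P1=- P2=NH0
Op 2: best P0=NH2 P1=- P2=NH0
Op 3: best P0=NH0 P1=- P2=NH0
Op 4: best P0=NH0 P1=- P2=NH0
Op 5: best P0=NH0 P1=NH0 P2=NH0
Op 6: best P0=NH0 P1=NH0 P2=NH0
Op 7: best P0=NH0 P1=NH0 P2=-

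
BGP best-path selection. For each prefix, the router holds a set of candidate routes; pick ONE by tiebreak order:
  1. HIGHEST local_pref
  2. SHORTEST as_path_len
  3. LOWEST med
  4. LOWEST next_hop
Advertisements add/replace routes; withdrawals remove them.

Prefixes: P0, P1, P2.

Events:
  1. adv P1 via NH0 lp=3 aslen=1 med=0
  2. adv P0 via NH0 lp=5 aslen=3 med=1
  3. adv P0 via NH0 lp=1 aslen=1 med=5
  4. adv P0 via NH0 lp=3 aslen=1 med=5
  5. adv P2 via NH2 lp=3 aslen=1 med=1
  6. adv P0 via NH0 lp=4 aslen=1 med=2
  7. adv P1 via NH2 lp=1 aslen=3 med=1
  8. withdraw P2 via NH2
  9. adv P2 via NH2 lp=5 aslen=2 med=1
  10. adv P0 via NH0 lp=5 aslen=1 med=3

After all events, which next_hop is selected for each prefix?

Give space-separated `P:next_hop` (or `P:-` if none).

Op 1: best P0=- P1=NH0 P2=-
Op 2: best P0=NH0 P1=NH0 P2=-
Op 3: best P0=NH0 P1=NH0 P2=-
Op 4: best P0=NH0 P1=NH0 P2=-
Op 5: best P0=NH0 P1=NH0 P2=NH2
Op 6: best P0=NH0 P1=NH0 P2=NH2
Op 7: best P0=NH0 P1=NH0 P2=NH2
Op 8: best P0=NH0 P1=NH0 P2=-
Op 9: best P0=NH0 P1=NH0 P2=NH2
Op 10: best P0=NH0 P1=NH0 P2=NH2

Answer: P0:NH0 P1:NH0 P2:NH2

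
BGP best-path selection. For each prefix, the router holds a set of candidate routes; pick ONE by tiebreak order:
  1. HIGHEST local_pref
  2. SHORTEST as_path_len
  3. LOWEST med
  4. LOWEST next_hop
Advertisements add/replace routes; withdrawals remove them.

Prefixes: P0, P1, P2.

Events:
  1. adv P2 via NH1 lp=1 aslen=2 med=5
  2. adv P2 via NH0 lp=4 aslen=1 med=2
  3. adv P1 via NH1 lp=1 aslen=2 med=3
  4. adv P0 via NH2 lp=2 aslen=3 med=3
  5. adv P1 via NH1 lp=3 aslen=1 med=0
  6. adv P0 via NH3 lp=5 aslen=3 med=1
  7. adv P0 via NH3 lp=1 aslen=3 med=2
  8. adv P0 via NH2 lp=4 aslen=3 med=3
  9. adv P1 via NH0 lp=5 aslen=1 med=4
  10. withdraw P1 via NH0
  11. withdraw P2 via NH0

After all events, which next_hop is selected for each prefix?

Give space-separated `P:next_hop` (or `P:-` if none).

Op 1: best P0=- P1=- P2=NH1
Op 2: best P0=- P1=- P2=NH0
Op 3: best P0=- P1=NH1 P2=NH0
Op 4: best P0=NH2 P1=NH1 P2=NH0
Op 5: best P0=NH2 P1=NH1 P2=NH0
Op 6: best P0=NH3 P1=NH1 P2=NH0
Op 7: best P0=NH2 P1=NH1 P2=NH0
Op 8: best P0=NH2 P1=NH1 P2=NH0
Op 9: best P0=NH2 P1=NH0 P2=NH0
Op 10: best P0=NH2 P1=NH1 P2=NH0
Op 11: best P0=NH2 P1=NH1 P2=NH1

Answer: P0:NH2 P1:NH1 P2:NH1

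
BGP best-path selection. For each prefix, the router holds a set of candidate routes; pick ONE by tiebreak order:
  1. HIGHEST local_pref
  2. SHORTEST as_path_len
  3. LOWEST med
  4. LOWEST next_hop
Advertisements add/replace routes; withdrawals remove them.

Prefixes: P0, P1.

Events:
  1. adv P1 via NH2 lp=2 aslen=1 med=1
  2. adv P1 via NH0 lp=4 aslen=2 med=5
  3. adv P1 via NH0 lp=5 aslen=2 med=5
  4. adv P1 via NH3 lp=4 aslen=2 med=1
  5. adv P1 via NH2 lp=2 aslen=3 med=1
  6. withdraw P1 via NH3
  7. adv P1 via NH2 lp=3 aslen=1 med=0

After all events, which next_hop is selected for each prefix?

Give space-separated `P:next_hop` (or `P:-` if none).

Op 1: best P0=- P1=NH2
Op 2: best P0=- P1=NH0
Op 3: best P0=- P1=NH0
Op 4: best P0=- P1=NH0
Op 5: best P0=- P1=NH0
Op 6: best P0=- P1=NH0
Op 7: best P0=- P1=NH0

Answer: P0:- P1:NH0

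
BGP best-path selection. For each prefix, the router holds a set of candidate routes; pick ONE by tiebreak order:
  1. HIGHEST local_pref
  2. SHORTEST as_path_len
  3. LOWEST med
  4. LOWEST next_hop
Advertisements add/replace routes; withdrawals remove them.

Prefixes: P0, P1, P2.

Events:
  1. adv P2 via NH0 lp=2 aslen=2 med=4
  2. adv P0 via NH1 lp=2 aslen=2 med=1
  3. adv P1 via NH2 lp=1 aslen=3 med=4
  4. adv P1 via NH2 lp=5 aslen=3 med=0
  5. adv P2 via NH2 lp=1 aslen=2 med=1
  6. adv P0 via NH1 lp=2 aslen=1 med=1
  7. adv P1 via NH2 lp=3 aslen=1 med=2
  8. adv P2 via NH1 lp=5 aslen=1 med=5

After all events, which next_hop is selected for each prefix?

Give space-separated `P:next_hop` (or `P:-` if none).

Op 1: best P0=- P1=- P2=NH0
Op 2: best P0=NH1 P1=- P2=NH0
Op 3: best P0=NH1 P1=NH2 P2=NH0
Op 4: best P0=NH1 P1=NH2 P2=NH0
Op 5: best P0=NH1 P1=NH2 P2=NH0
Op 6: best P0=NH1 P1=NH2 P2=NH0
Op 7: best P0=NH1 P1=NH2 P2=NH0
Op 8: best P0=NH1 P1=NH2 P2=NH1

Answer: P0:NH1 P1:NH2 P2:NH1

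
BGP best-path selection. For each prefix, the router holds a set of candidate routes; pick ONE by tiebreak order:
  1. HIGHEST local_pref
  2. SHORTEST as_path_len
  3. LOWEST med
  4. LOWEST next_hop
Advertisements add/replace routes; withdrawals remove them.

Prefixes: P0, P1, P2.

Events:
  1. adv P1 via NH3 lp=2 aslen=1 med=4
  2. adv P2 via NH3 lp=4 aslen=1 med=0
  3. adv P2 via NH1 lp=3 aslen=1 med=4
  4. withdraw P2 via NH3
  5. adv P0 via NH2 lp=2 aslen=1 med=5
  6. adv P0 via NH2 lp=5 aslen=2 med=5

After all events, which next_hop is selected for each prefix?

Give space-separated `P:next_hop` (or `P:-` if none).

Op 1: best P0=- P1=NH3 P2=-
Op 2: best P0=- P1=NH3 P2=NH3
Op 3: best P0=- P1=NH3 P2=NH3
Op 4: best P0=- P1=NH3 P2=NH1
Op 5: best P0=NH2 P1=NH3 P2=NH1
Op 6: best P0=NH2 P1=NH3 P2=NH1

Answer: P0:NH2 P1:NH3 P2:NH1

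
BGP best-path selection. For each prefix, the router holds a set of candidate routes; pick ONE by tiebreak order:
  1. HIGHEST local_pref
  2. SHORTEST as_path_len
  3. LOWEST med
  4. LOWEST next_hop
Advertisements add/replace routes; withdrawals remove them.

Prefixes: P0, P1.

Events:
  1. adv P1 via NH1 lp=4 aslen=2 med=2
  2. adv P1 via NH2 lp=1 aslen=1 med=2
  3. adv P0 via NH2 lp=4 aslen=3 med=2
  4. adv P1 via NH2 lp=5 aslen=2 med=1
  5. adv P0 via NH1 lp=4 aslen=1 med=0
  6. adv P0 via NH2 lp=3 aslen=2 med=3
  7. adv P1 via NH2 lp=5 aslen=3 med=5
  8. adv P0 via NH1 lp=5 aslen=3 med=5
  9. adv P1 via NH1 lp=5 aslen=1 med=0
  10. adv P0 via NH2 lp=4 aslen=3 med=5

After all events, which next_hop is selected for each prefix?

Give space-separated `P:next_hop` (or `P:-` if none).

Op 1: best P0=- P1=NH1
Op 2: best P0=- P1=NH1
Op 3: best P0=NH2 P1=NH1
Op 4: best P0=NH2 P1=NH2
Op 5: best P0=NH1 P1=NH2
Op 6: best P0=NH1 P1=NH2
Op 7: best P0=NH1 P1=NH2
Op 8: best P0=NH1 P1=NH2
Op 9: best P0=NH1 P1=NH1
Op 10: best P0=NH1 P1=NH1

Answer: P0:NH1 P1:NH1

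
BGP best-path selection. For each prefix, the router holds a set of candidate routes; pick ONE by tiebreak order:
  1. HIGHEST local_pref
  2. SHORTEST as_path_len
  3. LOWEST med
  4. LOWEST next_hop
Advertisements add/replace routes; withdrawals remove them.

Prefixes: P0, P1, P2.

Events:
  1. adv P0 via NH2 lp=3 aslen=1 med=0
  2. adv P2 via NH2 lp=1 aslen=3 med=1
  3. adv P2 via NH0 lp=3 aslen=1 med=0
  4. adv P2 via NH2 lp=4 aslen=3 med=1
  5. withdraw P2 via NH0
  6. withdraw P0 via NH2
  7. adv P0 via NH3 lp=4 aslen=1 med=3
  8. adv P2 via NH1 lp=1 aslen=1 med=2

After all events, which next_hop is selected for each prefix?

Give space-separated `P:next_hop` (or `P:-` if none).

Op 1: best P0=NH2 P1=- P2=-
Op 2: best P0=NH2 P1=- P2=NH2
Op 3: best P0=NH2 P1=- P2=NH0
Op 4: best P0=NH2 P1=- P2=NH2
Op 5: best P0=NH2 P1=- P2=NH2
Op 6: best P0=- P1=- P2=NH2
Op 7: best P0=NH3 P1=- P2=NH2
Op 8: best P0=NH3 P1=- P2=NH2

Answer: P0:NH3 P1:- P2:NH2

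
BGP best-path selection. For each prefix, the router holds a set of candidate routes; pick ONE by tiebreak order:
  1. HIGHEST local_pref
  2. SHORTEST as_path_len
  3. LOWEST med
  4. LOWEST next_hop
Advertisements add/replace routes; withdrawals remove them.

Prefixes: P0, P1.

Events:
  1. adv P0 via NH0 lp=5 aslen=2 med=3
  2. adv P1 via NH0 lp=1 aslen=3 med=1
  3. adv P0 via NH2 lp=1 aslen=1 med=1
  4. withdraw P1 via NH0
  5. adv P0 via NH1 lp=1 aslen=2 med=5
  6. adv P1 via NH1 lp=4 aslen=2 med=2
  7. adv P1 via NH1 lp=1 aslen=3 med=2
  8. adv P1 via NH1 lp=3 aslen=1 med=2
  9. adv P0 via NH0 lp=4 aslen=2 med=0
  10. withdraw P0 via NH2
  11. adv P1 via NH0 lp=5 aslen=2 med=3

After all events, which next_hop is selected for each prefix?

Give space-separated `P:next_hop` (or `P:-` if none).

Answer: P0:NH0 P1:NH0

Derivation:
Op 1: best P0=NH0 P1=-
Op 2: best P0=NH0 P1=NH0
Op 3: best P0=NH0 P1=NH0
Op 4: best P0=NH0 P1=-
Op 5: best P0=NH0 P1=-
Op 6: best P0=NH0 P1=NH1
Op 7: best P0=NH0 P1=NH1
Op 8: best P0=NH0 P1=NH1
Op 9: best P0=NH0 P1=NH1
Op 10: best P0=NH0 P1=NH1
Op 11: best P0=NH0 P1=NH0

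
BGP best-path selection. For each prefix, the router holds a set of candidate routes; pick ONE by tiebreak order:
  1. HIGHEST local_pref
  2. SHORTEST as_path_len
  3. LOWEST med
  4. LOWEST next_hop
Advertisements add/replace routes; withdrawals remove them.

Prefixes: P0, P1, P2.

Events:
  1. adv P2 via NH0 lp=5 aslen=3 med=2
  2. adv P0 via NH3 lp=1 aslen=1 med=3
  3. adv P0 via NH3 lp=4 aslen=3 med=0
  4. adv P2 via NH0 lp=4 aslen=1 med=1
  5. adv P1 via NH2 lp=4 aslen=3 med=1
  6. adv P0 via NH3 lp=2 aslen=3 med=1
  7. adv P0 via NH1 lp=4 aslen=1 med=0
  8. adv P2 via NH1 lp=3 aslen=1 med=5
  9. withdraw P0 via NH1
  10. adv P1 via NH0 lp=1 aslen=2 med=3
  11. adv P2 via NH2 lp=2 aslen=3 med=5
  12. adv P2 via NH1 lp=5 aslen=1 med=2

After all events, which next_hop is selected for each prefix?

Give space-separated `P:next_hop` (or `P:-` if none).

Op 1: best P0=- P1=- P2=NH0
Op 2: best P0=NH3 P1=- P2=NH0
Op 3: best P0=NH3 P1=- P2=NH0
Op 4: best P0=NH3 P1=- P2=NH0
Op 5: best P0=NH3 P1=NH2 P2=NH0
Op 6: best P0=NH3 P1=NH2 P2=NH0
Op 7: best P0=NH1 P1=NH2 P2=NH0
Op 8: best P0=NH1 P1=NH2 P2=NH0
Op 9: best P0=NH3 P1=NH2 P2=NH0
Op 10: best P0=NH3 P1=NH2 P2=NH0
Op 11: best P0=NH3 P1=NH2 P2=NH0
Op 12: best P0=NH3 P1=NH2 P2=NH1

Answer: P0:NH3 P1:NH2 P2:NH1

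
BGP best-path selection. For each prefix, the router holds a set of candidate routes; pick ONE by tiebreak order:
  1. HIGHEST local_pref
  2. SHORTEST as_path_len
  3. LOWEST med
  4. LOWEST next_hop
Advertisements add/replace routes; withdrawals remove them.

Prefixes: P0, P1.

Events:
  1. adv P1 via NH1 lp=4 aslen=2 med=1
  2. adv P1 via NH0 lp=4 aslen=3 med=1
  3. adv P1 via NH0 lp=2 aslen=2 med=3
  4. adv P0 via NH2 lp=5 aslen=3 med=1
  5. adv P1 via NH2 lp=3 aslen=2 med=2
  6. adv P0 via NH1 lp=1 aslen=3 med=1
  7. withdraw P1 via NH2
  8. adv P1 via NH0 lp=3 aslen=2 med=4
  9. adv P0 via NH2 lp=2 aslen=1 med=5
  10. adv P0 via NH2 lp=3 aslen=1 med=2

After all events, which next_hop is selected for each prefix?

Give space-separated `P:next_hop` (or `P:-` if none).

Answer: P0:NH2 P1:NH1

Derivation:
Op 1: best P0=- P1=NH1
Op 2: best P0=- P1=NH1
Op 3: best P0=- P1=NH1
Op 4: best P0=NH2 P1=NH1
Op 5: best P0=NH2 P1=NH1
Op 6: best P0=NH2 P1=NH1
Op 7: best P0=NH2 P1=NH1
Op 8: best P0=NH2 P1=NH1
Op 9: best P0=NH2 P1=NH1
Op 10: best P0=NH2 P1=NH1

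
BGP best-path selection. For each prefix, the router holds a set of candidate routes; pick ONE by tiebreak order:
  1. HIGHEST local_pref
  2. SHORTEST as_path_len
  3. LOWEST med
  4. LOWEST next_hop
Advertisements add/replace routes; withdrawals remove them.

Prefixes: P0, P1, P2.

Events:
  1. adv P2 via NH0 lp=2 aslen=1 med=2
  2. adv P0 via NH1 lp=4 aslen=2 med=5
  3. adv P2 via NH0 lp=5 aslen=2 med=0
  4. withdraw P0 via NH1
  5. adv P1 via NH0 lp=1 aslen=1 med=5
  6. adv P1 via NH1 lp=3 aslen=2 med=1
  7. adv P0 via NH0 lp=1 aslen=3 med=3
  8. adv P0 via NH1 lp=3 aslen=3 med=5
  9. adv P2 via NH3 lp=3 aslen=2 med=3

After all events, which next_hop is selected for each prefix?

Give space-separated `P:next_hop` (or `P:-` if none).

Answer: P0:NH1 P1:NH1 P2:NH0

Derivation:
Op 1: best P0=- P1=- P2=NH0
Op 2: best P0=NH1 P1=- P2=NH0
Op 3: best P0=NH1 P1=- P2=NH0
Op 4: best P0=- P1=- P2=NH0
Op 5: best P0=- P1=NH0 P2=NH0
Op 6: best P0=- P1=NH1 P2=NH0
Op 7: best P0=NH0 P1=NH1 P2=NH0
Op 8: best P0=NH1 P1=NH1 P2=NH0
Op 9: best P0=NH1 P1=NH1 P2=NH0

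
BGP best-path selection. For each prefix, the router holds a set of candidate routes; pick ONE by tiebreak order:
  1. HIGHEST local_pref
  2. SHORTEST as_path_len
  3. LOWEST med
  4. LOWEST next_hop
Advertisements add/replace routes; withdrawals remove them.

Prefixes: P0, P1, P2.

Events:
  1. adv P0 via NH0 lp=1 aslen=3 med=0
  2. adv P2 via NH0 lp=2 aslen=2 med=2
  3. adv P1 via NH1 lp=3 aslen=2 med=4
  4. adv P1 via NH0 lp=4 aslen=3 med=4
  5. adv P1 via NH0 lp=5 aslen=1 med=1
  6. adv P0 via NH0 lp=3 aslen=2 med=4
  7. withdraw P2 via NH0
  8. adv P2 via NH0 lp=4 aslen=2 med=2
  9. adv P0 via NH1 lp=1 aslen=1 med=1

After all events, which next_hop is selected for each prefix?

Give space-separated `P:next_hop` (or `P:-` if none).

Answer: P0:NH0 P1:NH0 P2:NH0

Derivation:
Op 1: best P0=NH0 P1=- P2=-
Op 2: best P0=NH0 P1=- P2=NH0
Op 3: best P0=NH0 P1=NH1 P2=NH0
Op 4: best P0=NH0 P1=NH0 P2=NH0
Op 5: best P0=NH0 P1=NH0 P2=NH0
Op 6: best P0=NH0 P1=NH0 P2=NH0
Op 7: best P0=NH0 P1=NH0 P2=-
Op 8: best P0=NH0 P1=NH0 P2=NH0
Op 9: best P0=NH0 P1=NH0 P2=NH0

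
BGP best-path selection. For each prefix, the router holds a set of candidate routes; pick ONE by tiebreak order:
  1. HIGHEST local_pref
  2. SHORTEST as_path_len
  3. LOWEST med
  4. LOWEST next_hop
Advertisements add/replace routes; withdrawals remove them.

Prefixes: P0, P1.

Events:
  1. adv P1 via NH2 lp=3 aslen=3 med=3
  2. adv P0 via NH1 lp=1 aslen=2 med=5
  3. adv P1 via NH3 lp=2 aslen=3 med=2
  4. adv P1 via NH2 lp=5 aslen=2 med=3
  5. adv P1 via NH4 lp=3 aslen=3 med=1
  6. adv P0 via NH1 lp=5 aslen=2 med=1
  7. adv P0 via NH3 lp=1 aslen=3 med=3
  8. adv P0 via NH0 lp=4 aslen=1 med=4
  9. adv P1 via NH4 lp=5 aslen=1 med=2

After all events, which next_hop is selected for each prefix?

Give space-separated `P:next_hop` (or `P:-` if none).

Answer: P0:NH1 P1:NH4

Derivation:
Op 1: best P0=- P1=NH2
Op 2: best P0=NH1 P1=NH2
Op 3: best P0=NH1 P1=NH2
Op 4: best P0=NH1 P1=NH2
Op 5: best P0=NH1 P1=NH2
Op 6: best P0=NH1 P1=NH2
Op 7: best P0=NH1 P1=NH2
Op 8: best P0=NH1 P1=NH2
Op 9: best P0=NH1 P1=NH4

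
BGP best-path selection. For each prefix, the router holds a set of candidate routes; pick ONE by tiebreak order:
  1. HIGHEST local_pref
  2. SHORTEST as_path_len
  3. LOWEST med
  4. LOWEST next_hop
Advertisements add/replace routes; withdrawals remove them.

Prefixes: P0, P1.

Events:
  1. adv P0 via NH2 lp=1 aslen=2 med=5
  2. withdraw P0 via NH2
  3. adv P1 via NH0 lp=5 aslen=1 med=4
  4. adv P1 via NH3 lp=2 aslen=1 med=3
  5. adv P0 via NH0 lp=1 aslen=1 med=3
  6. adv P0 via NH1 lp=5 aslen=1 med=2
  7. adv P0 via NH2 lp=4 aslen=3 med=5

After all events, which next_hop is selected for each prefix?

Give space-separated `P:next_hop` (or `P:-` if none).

Answer: P0:NH1 P1:NH0

Derivation:
Op 1: best P0=NH2 P1=-
Op 2: best P0=- P1=-
Op 3: best P0=- P1=NH0
Op 4: best P0=- P1=NH0
Op 5: best P0=NH0 P1=NH0
Op 6: best P0=NH1 P1=NH0
Op 7: best P0=NH1 P1=NH0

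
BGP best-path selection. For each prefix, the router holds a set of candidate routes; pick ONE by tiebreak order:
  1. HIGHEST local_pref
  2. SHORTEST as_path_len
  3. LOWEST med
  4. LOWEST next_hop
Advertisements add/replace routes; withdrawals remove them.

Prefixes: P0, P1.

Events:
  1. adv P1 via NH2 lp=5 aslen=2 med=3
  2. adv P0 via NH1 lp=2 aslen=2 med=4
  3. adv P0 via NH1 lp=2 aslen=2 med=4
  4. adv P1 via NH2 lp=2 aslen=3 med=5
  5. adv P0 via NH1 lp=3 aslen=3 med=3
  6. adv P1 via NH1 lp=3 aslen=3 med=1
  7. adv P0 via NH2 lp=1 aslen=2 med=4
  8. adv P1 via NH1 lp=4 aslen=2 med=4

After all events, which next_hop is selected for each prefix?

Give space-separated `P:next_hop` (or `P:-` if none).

Op 1: best P0=- P1=NH2
Op 2: best P0=NH1 P1=NH2
Op 3: best P0=NH1 P1=NH2
Op 4: best P0=NH1 P1=NH2
Op 5: best P0=NH1 P1=NH2
Op 6: best P0=NH1 P1=NH1
Op 7: best P0=NH1 P1=NH1
Op 8: best P0=NH1 P1=NH1

Answer: P0:NH1 P1:NH1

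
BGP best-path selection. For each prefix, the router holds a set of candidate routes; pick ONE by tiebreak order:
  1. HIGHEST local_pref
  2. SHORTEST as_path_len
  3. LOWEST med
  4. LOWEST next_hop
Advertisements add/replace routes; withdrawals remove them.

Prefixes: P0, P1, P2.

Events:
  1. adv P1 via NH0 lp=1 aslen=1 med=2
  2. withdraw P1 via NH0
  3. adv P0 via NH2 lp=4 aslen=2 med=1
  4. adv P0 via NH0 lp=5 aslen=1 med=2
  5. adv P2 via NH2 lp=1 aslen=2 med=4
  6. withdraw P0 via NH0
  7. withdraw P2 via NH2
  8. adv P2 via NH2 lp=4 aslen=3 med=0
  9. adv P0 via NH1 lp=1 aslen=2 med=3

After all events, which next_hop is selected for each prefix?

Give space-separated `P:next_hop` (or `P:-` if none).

Op 1: best P0=- P1=NH0 P2=-
Op 2: best P0=- P1=- P2=-
Op 3: best P0=NH2 P1=- P2=-
Op 4: best P0=NH0 P1=- P2=-
Op 5: best P0=NH0 P1=- P2=NH2
Op 6: best P0=NH2 P1=- P2=NH2
Op 7: best P0=NH2 P1=- P2=-
Op 8: best P0=NH2 P1=- P2=NH2
Op 9: best P0=NH2 P1=- P2=NH2

Answer: P0:NH2 P1:- P2:NH2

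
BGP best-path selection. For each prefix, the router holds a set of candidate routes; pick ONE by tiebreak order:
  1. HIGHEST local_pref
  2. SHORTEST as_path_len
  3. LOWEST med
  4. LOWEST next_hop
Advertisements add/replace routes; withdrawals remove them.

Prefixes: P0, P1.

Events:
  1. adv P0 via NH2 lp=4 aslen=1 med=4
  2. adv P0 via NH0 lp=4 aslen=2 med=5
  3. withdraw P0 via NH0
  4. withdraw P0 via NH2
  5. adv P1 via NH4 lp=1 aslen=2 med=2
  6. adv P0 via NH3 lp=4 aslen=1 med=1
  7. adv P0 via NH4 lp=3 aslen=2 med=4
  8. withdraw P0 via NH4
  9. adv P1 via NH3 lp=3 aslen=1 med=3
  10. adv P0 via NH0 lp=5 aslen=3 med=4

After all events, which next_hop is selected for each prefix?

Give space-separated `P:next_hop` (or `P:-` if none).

Op 1: best P0=NH2 P1=-
Op 2: best P0=NH2 P1=-
Op 3: best P0=NH2 P1=-
Op 4: best P0=- P1=-
Op 5: best P0=- P1=NH4
Op 6: best P0=NH3 P1=NH4
Op 7: best P0=NH3 P1=NH4
Op 8: best P0=NH3 P1=NH4
Op 9: best P0=NH3 P1=NH3
Op 10: best P0=NH0 P1=NH3

Answer: P0:NH0 P1:NH3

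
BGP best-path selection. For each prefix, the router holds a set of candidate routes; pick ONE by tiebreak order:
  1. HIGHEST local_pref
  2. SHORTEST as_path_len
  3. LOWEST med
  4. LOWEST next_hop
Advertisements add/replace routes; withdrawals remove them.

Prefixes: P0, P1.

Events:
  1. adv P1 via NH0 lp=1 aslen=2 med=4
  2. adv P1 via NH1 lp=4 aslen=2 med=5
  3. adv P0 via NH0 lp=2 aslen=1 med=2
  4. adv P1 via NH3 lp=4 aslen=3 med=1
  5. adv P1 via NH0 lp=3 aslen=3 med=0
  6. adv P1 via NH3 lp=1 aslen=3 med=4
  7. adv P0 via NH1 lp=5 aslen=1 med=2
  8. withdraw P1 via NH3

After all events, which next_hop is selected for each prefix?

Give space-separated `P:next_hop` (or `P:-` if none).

Op 1: best P0=- P1=NH0
Op 2: best P0=- P1=NH1
Op 3: best P0=NH0 P1=NH1
Op 4: best P0=NH0 P1=NH1
Op 5: best P0=NH0 P1=NH1
Op 6: best P0=NH0 P1=NH1
Op 7: best P0=NH1 P1=NH1
Op 8: best P0=NH1 P1=NH1

Answer: P0:NH1 P1:NH1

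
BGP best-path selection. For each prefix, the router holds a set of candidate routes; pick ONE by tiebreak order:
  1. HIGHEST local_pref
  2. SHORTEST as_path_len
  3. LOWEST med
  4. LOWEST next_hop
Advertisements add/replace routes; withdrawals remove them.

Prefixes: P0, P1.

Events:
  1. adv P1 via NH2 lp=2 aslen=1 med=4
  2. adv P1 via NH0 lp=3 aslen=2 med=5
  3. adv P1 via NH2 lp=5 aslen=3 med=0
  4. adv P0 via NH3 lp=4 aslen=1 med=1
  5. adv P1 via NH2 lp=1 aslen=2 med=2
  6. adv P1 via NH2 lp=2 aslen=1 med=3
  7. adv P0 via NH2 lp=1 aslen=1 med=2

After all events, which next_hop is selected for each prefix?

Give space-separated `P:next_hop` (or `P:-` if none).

Op 1: best P0=- P1=NH2
Op 2: best P0=- P1=NH0
Op 3: best P0=- P1=NH2
Op 4: best P0=NH3 P1=NH2
Op 5: best P0=NH3 P1=NH0
Op 6: best P0=NH3 P1=NH0
Op 7: best P0=NH3 P1=NH0

Answer: P0:NH3 P1:NH0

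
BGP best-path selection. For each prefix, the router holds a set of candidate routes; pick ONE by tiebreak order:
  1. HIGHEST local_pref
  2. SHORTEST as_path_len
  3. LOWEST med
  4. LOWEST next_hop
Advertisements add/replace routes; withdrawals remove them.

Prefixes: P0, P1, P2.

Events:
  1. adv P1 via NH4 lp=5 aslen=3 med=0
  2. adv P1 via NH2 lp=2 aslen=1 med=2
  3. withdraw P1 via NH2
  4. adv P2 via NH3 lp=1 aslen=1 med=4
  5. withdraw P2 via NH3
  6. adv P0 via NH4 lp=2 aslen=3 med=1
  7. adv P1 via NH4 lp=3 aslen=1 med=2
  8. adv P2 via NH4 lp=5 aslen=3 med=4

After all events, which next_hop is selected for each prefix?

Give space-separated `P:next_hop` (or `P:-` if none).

Op 1: best P0=- P1=NH4 P2=-
Op 2: best P0=- P1=NH4 P2=-
Op 3: best P0=- P1=NH4 P2=-
Op 4: best P0=- P1=NH4 P2=NH3
Op 5: best P0=- P1=NH4 P2=-
Op 6: best P0=NH4 P1=NH4 P2=-
Op 7: best P0=NH4 P1=NH4 P2=-
Op 8: best P0=NH4 P1=NH4 P2=NH4

Answer: P0:NH4 P1:NH4 P2:NH4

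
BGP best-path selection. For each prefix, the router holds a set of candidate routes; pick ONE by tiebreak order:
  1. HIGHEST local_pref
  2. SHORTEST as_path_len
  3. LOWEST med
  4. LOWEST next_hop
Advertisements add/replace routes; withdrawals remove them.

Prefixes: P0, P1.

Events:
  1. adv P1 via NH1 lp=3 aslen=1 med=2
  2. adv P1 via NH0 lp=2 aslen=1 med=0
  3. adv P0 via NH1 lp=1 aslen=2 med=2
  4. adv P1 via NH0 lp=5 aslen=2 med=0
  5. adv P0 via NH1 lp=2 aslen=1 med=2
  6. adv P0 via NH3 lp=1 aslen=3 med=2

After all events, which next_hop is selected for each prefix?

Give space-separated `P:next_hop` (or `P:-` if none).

Answer: P0:NH1 P1:NH0

Derivation:
Op 1: best P0=- P1=NH1
Op 2: best P0=- P1=NH1
Op 3: best P0=NH1 P1=NH1
Op 4: best P0=NH1 P1=NH0
Op 5: best P0=NH1 P1=NH0
Op 6: best P0=NH1 P1=NH0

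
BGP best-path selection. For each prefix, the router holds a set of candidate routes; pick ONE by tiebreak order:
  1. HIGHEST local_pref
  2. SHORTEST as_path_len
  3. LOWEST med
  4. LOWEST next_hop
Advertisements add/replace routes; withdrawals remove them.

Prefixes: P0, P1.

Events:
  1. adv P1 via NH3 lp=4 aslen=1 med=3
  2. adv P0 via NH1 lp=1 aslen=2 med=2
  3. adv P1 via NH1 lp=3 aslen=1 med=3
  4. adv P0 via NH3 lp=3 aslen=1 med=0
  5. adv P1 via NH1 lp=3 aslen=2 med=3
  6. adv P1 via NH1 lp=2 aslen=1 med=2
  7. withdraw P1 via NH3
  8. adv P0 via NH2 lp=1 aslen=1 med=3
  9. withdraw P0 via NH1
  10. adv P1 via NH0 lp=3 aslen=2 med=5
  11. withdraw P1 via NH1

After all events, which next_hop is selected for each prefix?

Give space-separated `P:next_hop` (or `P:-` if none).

Op 1: best P0=- P1=NH3
Op 2: best P0=NH1 P1=NH3
Op 3: best P0=NH1 P1=NH3
Op 4: best P0=NH3 P1=NH3
Op 5: best P0=NH3 P1=NH3
Op 6: best P0=NH3 P1=NH3
Op 7: best P0=NH3 P1=NH1
Op 8: best P0=NH3 P1=NH1
Op 9: best P0=NH3 P1=NH1
Op 10: best P0=NH3 P1=NH0
Op 11: best P0=NH3 P1=NH0

Answer: P0:NH3 P1:NH0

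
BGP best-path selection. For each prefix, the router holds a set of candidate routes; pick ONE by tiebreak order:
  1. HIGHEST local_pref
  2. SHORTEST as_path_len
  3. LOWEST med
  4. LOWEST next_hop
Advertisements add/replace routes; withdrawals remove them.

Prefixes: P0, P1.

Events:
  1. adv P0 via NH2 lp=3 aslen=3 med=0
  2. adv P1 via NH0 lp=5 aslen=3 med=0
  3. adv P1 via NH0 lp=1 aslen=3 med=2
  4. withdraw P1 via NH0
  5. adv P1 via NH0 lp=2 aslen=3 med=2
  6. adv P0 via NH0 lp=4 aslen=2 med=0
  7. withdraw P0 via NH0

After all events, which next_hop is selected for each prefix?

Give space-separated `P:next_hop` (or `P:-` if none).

Op 1: best P0=NH2 P1=-
Op 2: best P0=NH2 P1=NH0
Op 3: best P0=NH2 P1=NH0
Op 4: best P0=NH2 P1=-
Op 5: best P0=NH2 P1=NH0
Op 6: best P0=NH0 P1=NH0
Op 7: best P0=NH2 P1=NH0

Answer: P0:NH2 P1:NH0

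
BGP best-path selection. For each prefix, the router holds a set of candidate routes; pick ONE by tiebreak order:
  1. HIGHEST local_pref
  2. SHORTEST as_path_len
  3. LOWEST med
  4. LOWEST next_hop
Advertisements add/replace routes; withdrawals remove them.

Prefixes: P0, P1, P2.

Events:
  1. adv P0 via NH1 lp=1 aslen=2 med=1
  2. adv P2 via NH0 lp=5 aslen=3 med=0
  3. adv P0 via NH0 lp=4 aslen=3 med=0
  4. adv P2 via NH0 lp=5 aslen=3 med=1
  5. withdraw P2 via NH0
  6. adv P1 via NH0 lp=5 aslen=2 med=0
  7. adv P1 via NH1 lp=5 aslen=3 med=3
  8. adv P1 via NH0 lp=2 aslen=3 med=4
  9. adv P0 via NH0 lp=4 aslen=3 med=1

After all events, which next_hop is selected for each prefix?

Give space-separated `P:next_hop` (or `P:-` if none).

Op 1: best P0=NH1 P1=- P2=-
Op 2: best P0=NH1 P1=- P2=NH0
Op 3: best P0=NH0 P1=- P2=NH0
Op 4: best P0=NH0 P1=- P2=NH0
Op 5: best P0=NH0 P1=- P2=-
Op 6: best P0=NH0 P1=NH0 P2=-
Op 7: best P0=NH0 P1=NH0 P2=-
Op 8: best P0=NH0 P1=NH1 P2=-
Op 9: best P0=NH0 P1=NH1 P2=-

Answer: P0:NH0 P1:NH1 P2:-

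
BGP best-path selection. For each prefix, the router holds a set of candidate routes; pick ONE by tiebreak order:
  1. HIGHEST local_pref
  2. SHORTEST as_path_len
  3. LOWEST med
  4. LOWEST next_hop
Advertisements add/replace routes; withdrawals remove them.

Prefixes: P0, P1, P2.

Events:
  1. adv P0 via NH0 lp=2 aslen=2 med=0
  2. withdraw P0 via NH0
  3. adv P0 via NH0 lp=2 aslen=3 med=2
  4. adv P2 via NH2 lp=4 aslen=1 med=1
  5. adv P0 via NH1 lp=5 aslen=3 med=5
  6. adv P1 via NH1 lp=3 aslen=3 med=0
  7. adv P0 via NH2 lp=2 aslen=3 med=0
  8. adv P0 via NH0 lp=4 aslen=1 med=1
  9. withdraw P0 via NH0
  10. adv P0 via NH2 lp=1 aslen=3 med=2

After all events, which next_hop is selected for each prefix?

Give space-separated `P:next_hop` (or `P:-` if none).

Op 1: best P0=NH0 P1=- P2=-
Op 2: best P0=- P1=- P2=-
Op 3: best P0=NH0 P1=- P2=-
Op 4: best P0=NH0 P1=- P2=NH2
Op 5: best P0=NH1 P1=- P2=NH2
Op 6: best P0=NH1 P1=NH1 P2=NH2
Op 7: best P0=NH1 P1=NH1 P2=NH2
Op 8: best P0=NH1 P1=NH1 P2=NH2
Op 9: best P0=NH1 P1=NH1 P2=NH2
Op 10: best P0=NH1 P1=NH1 P2=NH2

Answer: P0:NH1 P1:NH1 P2:NH2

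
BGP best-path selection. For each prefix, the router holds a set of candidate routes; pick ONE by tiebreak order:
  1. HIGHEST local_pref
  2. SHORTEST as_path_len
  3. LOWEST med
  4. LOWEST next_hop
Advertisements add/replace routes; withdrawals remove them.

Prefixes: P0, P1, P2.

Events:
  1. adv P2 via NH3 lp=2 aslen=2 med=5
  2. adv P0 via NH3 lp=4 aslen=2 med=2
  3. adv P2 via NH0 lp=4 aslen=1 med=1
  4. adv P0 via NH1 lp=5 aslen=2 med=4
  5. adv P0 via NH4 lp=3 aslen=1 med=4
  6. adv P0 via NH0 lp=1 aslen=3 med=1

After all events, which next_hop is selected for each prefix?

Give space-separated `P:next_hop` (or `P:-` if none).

Answer: P0:NH1 P1:- P2:NH0

Derivation:
Op 1: best P0=- P1=- P2=NH3
Op 2: best P0=NH3 P1=- P2=NH3
Op 3: best P0=NH3 P1=- P2=NH0
Op 4: best P0=NH1 P1=- P2=NH0
Op 5: best P0=NH1 P1=- P2=NH0
Op 6: best P0=NH1 P1=- P2=NH0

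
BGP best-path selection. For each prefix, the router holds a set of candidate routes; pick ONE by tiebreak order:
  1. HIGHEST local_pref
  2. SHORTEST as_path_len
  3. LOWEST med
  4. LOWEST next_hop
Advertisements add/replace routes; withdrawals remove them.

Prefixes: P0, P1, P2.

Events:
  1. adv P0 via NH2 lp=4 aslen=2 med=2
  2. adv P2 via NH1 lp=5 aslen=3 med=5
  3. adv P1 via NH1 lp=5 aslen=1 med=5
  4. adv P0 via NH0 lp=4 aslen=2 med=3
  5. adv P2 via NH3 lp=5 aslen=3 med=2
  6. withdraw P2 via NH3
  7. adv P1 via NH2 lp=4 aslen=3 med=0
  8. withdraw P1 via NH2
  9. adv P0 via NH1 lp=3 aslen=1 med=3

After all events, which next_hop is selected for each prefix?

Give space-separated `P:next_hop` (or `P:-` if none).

Answer: P0:NH2 P1:NH1 P2:NH1

Derivation:
Op 1: best P0=NH2 P1=- P2=-
Op 2: best P0=NH2 P1=- P2=NH1
Op 3: best P0=NH2 P1=NH1 P2=NH1
Op 4: best P0=NH2 P1=NH1 P2=NH1
Op 5: best P0=NH2 P1=NH1 P2=NH3
Op 6: best P0=NH2 P1=NH1 P2=NH1
Op 7: best P0=NH2 P1=NH1 P2=NH1
Op 8: best P0=NH2 P1=NH1 P2=NH1
Op 9: best P0=NH2 P1=NH1 P2=NH1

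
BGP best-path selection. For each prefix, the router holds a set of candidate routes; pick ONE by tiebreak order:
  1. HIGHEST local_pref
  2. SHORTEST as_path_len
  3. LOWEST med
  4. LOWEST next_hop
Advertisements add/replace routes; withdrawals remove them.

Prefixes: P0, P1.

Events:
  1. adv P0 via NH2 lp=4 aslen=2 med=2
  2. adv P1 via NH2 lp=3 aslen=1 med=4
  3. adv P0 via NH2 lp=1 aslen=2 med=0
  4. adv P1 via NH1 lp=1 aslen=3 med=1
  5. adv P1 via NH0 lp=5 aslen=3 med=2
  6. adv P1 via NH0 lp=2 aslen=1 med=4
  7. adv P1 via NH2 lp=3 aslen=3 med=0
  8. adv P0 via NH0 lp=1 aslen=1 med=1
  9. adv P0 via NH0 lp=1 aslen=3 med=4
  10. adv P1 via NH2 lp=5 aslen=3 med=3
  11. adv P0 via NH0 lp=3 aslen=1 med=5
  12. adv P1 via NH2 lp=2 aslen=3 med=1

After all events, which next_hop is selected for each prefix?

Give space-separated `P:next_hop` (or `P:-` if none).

Op 1: best P0=NH2 P1=-
Op 2: best P0=NH2 P1=NH2
Op 3: best P0=NH2 P1=NH2
Op 4: best P0=NH2 P1=NH2
Op 5: best P0=NH2 P1=NH0
Op 6: best P0=NH2 P1=NH2
Op 7: best P0=NH2 P1=NH2
Op 8: best P0=NH0 P1=NH2
Op 9: best P0=NH2 P1=NH2
Op 10: best P0=NH2 P1=NH2
Op 11: best P0=NH0 P1=NH2
Op 12: best P0=NH0 P1=NH0

Answer: P0:NH0 P1:NH0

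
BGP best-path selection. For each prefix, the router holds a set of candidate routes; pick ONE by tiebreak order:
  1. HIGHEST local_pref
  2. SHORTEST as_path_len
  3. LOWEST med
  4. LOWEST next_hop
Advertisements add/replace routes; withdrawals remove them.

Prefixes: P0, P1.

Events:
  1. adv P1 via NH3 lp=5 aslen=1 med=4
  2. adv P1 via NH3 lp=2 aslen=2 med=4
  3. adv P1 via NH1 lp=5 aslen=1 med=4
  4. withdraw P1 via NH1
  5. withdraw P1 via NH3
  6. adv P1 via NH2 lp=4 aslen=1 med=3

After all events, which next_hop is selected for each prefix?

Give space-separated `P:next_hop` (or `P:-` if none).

Op 1: best P0=- P1=NH3
Op 2: best P0=- P1=NH3
Op 3: best P0=- P1=NH1
Op 4: best P0=- P1=NH3
Op 5: best P0=- P1=-
Op 6: best P0=- P1=NH2

Answer: P0:- P1:NH2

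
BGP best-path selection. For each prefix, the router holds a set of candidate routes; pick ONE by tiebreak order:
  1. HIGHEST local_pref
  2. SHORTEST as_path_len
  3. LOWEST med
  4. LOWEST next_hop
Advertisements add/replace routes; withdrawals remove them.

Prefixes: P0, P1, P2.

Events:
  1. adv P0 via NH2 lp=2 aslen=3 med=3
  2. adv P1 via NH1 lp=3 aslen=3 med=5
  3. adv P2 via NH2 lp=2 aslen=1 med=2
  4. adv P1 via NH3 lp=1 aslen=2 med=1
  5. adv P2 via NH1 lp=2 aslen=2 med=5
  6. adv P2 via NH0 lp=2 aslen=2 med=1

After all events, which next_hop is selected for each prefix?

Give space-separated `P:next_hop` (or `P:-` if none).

Op 1: best P0=NH2 P1=- P2=-
Op 2: best P0=NH2 P1=NH1 P2=-
Op 3: best P0=NH2 P1=NH1 P2=NH2
Op 4: best P0=NH2 P1=NH1 P2=NH2
Op 5: best P0=NH2 P1=NH1 P2=NH2
Op 6: best P0=NH2 P1=NH1 P2=NH2

Answer: P0:NH2 P1:NH1 P2:NH2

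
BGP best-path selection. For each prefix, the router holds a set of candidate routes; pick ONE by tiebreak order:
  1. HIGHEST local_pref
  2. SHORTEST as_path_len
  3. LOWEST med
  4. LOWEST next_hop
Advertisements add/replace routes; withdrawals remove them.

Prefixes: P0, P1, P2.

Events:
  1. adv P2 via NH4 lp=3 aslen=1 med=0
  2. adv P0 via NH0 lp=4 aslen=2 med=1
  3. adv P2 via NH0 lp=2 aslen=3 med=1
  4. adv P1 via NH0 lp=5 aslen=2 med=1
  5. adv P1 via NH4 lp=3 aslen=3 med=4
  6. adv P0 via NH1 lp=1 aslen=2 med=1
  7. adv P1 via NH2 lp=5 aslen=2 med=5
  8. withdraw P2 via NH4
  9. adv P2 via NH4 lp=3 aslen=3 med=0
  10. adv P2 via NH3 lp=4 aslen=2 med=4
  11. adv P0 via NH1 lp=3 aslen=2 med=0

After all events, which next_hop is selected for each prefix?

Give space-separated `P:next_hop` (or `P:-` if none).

Op 1: best P0=- P1=- P2=NH4
Op 2: best P0=NH0 P1=- P2=NH4
Op 3: best P0=NH0 P1=- P2=NH4
Op 4: best P0=NH0 P1=NH0 P2=NH4
Op 5: best P0=NH0 P1=NH0 P2=NH4
Op 6: best P0=NH0 P1=NH0 P2=NH4
Op 7: best P0=NH0 P1=NH0 P2=NH4
Op 8: best P0=NH0 P1=NH0 P2=NH0
Op 9: best P0=NH0 P1=NH0 P2=NH4
Op 10: best P0=NH0 P1=NH0 P2=NH3
Op 11: best P0=NH0 P1=NH0 P2=NH3

Answer: P0:NH0 P1:NH0 P2:NH3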